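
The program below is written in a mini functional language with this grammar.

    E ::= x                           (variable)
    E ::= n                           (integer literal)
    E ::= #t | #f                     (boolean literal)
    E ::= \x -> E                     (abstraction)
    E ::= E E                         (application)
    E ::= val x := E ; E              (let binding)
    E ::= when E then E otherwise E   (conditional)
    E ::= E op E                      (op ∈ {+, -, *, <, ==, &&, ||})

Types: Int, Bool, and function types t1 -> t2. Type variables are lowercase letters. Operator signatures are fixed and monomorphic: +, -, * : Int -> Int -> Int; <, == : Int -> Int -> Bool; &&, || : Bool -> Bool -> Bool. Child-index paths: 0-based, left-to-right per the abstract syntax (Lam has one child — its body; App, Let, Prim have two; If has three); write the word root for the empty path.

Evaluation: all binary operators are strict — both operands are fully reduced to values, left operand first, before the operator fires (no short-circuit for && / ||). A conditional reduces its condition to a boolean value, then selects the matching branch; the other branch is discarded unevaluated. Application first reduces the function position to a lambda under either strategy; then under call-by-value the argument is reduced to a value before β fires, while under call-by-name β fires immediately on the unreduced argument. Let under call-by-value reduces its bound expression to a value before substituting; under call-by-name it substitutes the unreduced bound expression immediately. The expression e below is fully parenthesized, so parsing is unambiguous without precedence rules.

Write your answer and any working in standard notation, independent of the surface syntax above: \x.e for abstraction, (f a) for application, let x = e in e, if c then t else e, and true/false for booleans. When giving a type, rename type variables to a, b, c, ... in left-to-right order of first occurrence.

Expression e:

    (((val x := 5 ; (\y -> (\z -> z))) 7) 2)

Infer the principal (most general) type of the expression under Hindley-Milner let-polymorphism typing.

Answer: Int

Derivation:
let x : Int
z : b
\z._ : b -> b
\y._ : a -> b -> b
  unify a -> b -> b ~ Int -> c
  unify a ~ Int
  unify b -> b ~ c
_ _ : b -> b
  unify b -> b ~ Int -> d
  unify b ~ Int
  unify Int ~ d
_ _ : Int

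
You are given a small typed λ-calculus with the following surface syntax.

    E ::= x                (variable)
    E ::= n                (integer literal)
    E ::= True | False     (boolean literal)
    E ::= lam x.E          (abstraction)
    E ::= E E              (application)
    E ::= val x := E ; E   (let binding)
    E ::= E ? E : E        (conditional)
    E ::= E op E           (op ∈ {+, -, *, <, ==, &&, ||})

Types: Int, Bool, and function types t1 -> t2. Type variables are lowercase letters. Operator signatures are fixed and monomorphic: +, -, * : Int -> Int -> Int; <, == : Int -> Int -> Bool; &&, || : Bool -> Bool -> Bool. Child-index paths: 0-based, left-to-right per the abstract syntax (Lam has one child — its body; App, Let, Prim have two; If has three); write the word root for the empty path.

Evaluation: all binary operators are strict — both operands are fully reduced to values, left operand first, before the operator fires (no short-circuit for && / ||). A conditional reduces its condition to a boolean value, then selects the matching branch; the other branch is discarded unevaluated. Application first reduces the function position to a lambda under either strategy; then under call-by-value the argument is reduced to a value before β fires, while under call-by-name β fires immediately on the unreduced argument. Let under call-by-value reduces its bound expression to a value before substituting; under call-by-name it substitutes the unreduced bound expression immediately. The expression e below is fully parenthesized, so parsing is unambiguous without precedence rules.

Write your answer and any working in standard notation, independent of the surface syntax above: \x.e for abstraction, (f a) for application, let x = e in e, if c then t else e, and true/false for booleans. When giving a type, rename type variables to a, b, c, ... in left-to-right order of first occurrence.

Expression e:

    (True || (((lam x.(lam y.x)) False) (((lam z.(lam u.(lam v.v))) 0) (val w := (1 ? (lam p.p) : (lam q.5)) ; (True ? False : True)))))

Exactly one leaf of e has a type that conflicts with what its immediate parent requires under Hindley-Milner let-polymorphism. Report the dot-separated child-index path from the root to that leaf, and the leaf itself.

Answer: 1.1.1.0.0 : 1

Trace:
  unify Bool ~ Bool
x : a
\y._ : b -> a
\x._ : a -> b -> a
  unify a -> b -> a ~ Bool -> c
  unify a ~ Bool
  unify b -> Bool ~ c
_ _ : b -> Bool
v : f
\v._ : f -> f
\u._ : e -> f -> f
\z._ : d -> e -> f -> f
  unify d -> e -> f -> f ~ Int -> g
  unify d ~ Int
  unify e -> f -> f ~ g
_ _ : e -> f -> f
  unify Int ~ Bool
  FAIL: mismatch Int ~ Bool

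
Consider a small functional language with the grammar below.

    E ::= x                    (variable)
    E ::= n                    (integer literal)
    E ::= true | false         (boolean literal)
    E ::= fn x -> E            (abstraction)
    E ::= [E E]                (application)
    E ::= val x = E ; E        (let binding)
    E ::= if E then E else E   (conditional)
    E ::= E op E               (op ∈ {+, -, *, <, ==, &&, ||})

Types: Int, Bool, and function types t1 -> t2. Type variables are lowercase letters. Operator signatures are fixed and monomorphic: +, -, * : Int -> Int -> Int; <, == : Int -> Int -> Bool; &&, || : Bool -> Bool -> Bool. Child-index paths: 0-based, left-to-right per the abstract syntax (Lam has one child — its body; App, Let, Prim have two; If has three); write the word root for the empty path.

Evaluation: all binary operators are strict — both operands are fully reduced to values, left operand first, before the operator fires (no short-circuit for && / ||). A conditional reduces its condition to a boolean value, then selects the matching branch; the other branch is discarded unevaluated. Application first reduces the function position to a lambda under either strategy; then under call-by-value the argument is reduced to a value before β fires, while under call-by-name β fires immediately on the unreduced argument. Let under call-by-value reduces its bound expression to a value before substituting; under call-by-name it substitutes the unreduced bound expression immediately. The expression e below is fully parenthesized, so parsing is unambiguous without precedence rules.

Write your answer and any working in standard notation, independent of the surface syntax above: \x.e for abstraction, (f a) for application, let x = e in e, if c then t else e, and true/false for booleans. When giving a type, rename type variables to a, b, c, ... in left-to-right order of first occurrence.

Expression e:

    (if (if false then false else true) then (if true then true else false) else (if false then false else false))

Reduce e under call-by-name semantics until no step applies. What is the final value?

Answer: true

Derivation:
step 0: (if (if false then false else true) then (if true then true else false) else (if false then false else false))
step 1: [if@0] (if true then (if true then true else false) else (if false then false else false))
step 2: [if@root] (if true then true else false)
step 3: [if@root] true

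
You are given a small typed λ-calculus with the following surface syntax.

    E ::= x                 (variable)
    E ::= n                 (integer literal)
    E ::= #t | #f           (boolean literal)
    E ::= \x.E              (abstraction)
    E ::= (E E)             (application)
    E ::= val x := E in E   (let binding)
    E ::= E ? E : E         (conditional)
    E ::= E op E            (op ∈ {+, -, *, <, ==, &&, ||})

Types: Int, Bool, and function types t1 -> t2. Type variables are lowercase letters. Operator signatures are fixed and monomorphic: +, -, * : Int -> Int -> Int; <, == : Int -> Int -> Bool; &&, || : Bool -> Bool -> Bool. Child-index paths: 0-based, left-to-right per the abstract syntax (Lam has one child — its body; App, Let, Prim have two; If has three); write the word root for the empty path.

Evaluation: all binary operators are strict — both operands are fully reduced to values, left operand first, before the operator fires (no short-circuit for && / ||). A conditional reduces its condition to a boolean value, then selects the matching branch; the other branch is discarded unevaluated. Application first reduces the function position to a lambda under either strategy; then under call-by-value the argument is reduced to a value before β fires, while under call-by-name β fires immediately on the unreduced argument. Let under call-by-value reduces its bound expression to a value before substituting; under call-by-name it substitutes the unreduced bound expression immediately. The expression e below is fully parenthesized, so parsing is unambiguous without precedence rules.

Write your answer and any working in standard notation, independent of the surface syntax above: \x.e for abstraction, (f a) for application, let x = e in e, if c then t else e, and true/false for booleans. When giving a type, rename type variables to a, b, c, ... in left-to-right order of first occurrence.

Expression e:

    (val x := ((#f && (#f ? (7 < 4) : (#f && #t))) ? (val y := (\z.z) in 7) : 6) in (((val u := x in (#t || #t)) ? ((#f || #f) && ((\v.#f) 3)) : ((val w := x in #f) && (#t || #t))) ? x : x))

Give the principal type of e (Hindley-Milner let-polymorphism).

Answer: Int

Derivation:
  unify Bool ~ Bool
  unify Bool ~ Bool
  unify Int ~ Int
  unify Int ~ Int
  unify Bool ~ Bool
  unify Bool ~ Bool
  unify Bool ~ Bool
  unify Bool ~ Bool
  unify Bool ~ Bool
z : a
\z._ : a -> a
let y : forall. a -> a
  unify Int ~ Int
let x : Int
x : Int
let u : Int
  unify Bool ~ Bool
  unify Bool ~ Bool
  unify Bool ~ Bool
  unify Bool ~ Bool
  unify Bool ~ Bool
  unify Bool ~ Bool
\v._ : b -> Bool
  unify b -> Bool ~ Int -> c
  unify b ~ Int
  unify Bool ~ c
_ _ : Bool
  unify Bool ~ Bool
x : Int
let w : Int
  unify Bool ~ Bool
  unify Bool ~ Bool
  unify Bool ~ Bool
  unify Bool ~ Bool
  unify Bool ~ Bool
  unify Bool ~ Bool
x : Int
x : Int
  unify Int ~ Int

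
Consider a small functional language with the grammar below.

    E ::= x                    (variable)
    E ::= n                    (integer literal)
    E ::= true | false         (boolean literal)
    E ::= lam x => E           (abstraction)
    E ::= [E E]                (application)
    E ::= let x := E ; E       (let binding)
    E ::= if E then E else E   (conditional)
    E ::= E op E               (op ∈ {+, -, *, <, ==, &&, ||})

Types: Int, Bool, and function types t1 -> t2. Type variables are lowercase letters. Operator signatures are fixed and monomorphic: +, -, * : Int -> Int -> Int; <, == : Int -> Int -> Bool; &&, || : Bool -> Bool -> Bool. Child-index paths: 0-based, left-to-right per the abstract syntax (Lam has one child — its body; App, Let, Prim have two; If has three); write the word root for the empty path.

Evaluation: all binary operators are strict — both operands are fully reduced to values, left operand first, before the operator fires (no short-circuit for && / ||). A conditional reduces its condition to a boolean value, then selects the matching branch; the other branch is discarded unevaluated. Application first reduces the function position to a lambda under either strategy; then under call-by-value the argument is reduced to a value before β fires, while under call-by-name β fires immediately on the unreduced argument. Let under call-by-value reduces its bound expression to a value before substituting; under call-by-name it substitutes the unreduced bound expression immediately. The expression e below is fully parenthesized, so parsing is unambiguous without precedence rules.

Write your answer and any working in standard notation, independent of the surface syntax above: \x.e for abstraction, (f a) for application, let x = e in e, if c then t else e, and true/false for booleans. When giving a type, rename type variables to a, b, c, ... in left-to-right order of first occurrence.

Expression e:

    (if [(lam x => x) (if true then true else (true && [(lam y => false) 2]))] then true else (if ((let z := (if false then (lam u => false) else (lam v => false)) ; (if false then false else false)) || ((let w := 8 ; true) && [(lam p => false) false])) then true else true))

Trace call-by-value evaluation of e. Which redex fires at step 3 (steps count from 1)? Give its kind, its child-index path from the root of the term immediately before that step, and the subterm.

Answer: if at root : (if true then true else (if ((let z = (if false then (\u.false) else (\v.false)) in (if false then false else false)) || ((let w = 8 in true) && ((\p.false) false))) then true else true))

Working:
step 0: (if ((\x.x) (if true then true else (true && ((\y.false) 2)))) then true else (if ((let z = (if false then (\u.false) else (\v.false)) in (if false then false else false)) || ((let w = 8 in true) && ((\p.false) false))) then true else true))
step 1: [if@0.1] (if ((\x.x) true) then true else (if ((let z = (if false then (\u.false) else (\v.false)) in (if false then false else false)) || ((let w = 8 in true) && ((\p.false) false))) then true else true))
step 2: [beta@0] (if true then true else (if ((let z = (if false then (\u.false) else (\v.false)) in (if false then false else false)) || ((let w = 8 in true) && ((\p.false) false))) then true else true))
step 3: [if@root] true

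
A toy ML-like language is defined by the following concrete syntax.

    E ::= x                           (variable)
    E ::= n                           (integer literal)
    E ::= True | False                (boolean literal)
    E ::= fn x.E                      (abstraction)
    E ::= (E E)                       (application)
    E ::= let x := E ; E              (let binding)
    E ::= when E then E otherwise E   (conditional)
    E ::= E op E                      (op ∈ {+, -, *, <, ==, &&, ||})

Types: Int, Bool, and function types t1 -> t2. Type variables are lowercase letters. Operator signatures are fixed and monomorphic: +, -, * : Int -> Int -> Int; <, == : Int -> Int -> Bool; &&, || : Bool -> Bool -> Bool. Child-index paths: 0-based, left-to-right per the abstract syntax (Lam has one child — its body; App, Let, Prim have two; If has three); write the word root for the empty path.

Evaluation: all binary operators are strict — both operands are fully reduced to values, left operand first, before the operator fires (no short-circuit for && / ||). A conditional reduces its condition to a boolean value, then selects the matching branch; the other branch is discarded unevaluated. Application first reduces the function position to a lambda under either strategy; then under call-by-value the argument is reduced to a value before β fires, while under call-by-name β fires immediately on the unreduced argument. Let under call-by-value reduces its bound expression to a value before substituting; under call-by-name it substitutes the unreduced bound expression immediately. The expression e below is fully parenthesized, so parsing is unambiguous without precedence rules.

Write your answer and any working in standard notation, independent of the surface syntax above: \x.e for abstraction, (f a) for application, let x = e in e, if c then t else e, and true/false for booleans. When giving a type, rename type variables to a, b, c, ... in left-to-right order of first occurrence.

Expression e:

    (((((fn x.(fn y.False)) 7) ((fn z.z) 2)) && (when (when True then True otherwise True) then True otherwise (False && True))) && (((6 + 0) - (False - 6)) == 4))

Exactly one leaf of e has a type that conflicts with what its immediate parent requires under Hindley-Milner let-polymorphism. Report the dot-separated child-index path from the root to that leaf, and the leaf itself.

Trace:
\y._ : b -> Bool
\x._ : a -> b -> Bool
  unify a -> b -> Bool ~ Int -> c
  unify a ~ Int
  unify b -> Bool ~ c
_ _ : b -> Bool
z : d
\z._ : d -> d
  unify d -> d ~ Int -> e
  unify d ~ Int
  unify Int ~ e
_ _ : Int
  unify b -> Bool ~ Int -> f
  unify b ~ Int
  unify Bool ~ f
_ _ : Bool
  unify Bool ~ Bool
  unify Bool ~ Bool
  unify Bool ~ Bool
  unify Bool ~ Bool
  unify Bool ~ Bool
  unify Bool ~ Bool
  unify Bool ~ Bool
  unify Bool ~ Bool
  unify Bool ~ Bool
  unify Int ~ Int
  unify Int ~ Int
  unify Int ~ Int
  unify Bool ~ Int
  FAIL: mismatch Bool ~ Int

Answer: 1.0.1.0 : false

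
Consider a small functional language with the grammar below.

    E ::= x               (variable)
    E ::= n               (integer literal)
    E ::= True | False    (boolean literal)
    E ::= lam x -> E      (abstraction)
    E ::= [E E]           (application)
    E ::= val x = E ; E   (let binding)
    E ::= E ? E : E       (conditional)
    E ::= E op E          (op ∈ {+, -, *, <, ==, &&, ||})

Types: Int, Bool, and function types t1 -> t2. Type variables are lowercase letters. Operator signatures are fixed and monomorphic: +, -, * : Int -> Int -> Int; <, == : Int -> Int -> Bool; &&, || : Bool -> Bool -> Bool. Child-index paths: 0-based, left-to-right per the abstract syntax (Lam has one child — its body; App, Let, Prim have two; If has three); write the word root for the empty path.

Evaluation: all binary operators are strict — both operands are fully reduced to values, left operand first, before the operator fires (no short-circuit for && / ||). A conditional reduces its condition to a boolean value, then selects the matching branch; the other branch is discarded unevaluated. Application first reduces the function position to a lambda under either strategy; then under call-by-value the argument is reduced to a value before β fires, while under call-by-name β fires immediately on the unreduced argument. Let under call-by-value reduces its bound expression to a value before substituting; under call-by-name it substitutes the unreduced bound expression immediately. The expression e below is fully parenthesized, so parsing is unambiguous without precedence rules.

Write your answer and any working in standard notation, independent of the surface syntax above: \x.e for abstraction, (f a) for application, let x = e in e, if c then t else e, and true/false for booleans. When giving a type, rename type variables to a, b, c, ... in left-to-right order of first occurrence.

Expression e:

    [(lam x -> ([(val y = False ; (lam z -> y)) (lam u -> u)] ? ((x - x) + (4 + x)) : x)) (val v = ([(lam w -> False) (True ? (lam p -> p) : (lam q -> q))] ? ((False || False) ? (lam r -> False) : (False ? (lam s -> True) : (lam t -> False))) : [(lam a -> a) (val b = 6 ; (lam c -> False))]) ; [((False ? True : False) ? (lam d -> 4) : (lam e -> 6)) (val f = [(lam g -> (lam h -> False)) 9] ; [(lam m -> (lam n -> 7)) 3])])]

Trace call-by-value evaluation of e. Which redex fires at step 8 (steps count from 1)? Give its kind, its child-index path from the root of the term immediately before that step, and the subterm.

Answer: if at 1.0 : (if false then (\d.4) else (\e.6))

Trace:
step 0: ((\x.(if ((let y = false in (\z.y)) (\u.u)) then ((x - x) + (4 + x)) else x)) (let v = (if ((\w.false) (if true then (\p.p) else (\q.q))) then (if (false || false) then (\r.false) else (if false then (\s.true) else (\t.false))) else ((\a.a) (let b = 6 in (\c.false)))) in ((if (if false then true else false) then (\d.4) else (\e.6)) (let f = ((\g.(\h.false)) 9) in ((\m.(\n.7)) 3)))))
step 1: [if@1.0.0.1] ((\x.(if ((let y = false in (\z.y)) (\u.u)) then ((x - x) + (4 + x)) else x)) (let v = (if ((\w.false) (\p.p)) then (if (false || false) then (\r.false) else (if false then (\s.true) else (\t.false))) else ((\a.a) (let b = 6 in (\c.false)))) in ((if (if false then true else false) then (\d.4) else (\e.6)) (let f = ((\g.(\h.false)) 9) in ((\m.(\n.7)) 3)))))
step 2: [beta@1.0.0] ((\x.(if ((let y = false in (\z.y)) (\u.u)) then ((x - x) + (4 + x)) else x)) (let v = (if false then (if (false || false) then (\r.false) else (if false then (\s.true) else (\t.false))) else ((\a.a) (let b = 6 in (\c.false)))) in ((if (if false then true else false) then (\d.4) else (\e.6)) (let f = ((\g.(\h.false)) 9) in ((\m.(\n.7)) 3)))))
step 3: [if@1.0] ((\x.(if ((let y = false in (\z.y)) (\u.u)) then ((x - x) + (4 + x)) else x)) (let v = ((\a.a) (let b = 6 in (\c.false))) in ((if (if false then true else false) then (\d.4) else (\e.6)) (let f = ((\g.(\h.false)) 9) in ((\m.(\n.7)) 3)))))
step 4: [let@1.0.1] ((\x.(if ((let y = false in (\z.y)) (\u.u)) then ((x - x) + (4 + x)) else x)) (let v = ((\a.a) (\c.false)) in ((if (if false then true else false) then (\d.4) else (\e.6)) (let f = ((\g.(\h.false)) 9) in ((\m.(\n.7)) 3)))))
step 5: [beta@1.0] ((\x.(if ((let y = false in (\z.y)) (\u.u)) then ((x - x) + (4 + x)) else x)) (let v = (\c.false) in ((if (if false then true else false) then (\d.4) else (\e.6)) (let f = ((\g.(\h.false)) 9) in ((\m.(\n.7)) 3)))))
step 6: [let@1] ((\x.(if ((let y = false in (\z.y)) (\u.u)) then ((x - x) + (4 + x)) else x)) ((if (if false then true else false) then (\d.4) else (\e.6)) (let f = ((\g.(\h.false)) 9) in ((\m.(\n.7)) 3))))
step 7: [if@1.0.0] ((\x.(if ((let y = false in (\z.y)) (\u.u)) then ((x - x) + (4 + x)) else x)) ((if false then (\d.4) else (\e.6)) (let f = ((\g.(\h.false)) 9) in ((\m.(\n.7)) 3))))
step 8: [if@1.0] ((\x.(if ((let y = false in (\z.y)) (\u.u)) then ((x - x) + (4 + x)) else x)) ((\e.6) (let f = ((\g.(\h.false)) 9) in ((\m.(\n.7)) 3))))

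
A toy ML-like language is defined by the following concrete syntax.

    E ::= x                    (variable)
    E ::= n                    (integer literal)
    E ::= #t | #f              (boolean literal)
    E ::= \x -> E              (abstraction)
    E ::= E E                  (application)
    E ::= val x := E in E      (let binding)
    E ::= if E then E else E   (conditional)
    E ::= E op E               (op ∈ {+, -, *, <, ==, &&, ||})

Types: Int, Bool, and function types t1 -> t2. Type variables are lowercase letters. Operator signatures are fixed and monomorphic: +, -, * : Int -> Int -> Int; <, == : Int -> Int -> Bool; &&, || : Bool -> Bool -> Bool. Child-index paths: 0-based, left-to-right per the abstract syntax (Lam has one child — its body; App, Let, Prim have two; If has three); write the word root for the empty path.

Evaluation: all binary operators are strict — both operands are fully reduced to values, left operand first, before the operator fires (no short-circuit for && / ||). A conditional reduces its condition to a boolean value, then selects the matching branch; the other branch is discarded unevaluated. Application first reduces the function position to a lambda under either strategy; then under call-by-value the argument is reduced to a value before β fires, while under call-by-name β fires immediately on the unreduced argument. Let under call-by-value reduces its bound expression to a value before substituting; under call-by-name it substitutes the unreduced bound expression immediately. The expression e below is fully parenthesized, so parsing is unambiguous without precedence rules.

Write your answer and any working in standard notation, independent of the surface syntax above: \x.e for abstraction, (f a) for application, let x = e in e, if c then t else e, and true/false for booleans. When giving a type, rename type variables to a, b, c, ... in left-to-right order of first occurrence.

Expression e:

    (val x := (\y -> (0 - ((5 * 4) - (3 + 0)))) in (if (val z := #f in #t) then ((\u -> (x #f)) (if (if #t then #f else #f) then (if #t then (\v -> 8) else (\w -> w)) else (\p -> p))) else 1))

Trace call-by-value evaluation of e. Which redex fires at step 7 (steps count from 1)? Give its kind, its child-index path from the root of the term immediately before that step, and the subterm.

Answer: beta at root : ((\y.(0 - ((5 * 4) - (3 + 0)))) false)

Working:
step 0: (let x = (\y.(0 - ((5 * 4) - (3 + 0)))) in (if (let z = false in true) then ((\u.(x false)) (if (if true then false else false) then (if true then (\v.8) else (\w.w)) else (\p.p))) else 1))
step 1: [let@root] (if (let z = false in true) then ((\u.((\y.(0 - ((5 * 4) - (3 + 0)))) false)) (if (if true then false else false) then (if true then (\v.8) else (\w.w)) else (\p.p))) else 1)
step 2: [let@0] (if true then ((\u.((\y.(0 - ((5 * 4) - (3 + 0)))) false)) (if (if true then false else false) then (if true then (\v.8) else (\w.w)) else (\p.p))) else 1)
step 3: [if@root] ((\u.((\y.(0 - ((5 * 4) - (3 + 0)))) false)) (if (if true then false else false) then (if true then (\v.8) else (\w.w)) else (\p.p)))
step 4: [if@1.0] ((\u.((\y.(0 - ((5 * 4) - (3 + 0)))) false)) (if false then (if true then (\v.8) else (\w.w)) else (\p.p)))
step 5: [if@1] ((\u.((\y.(0 - ((5 * 4) - (3 + 0)))) false)) (\p.p))
step 6: [beta@root] ((\y.(0 - ((5 * 4) - (3 + 0)))) false)
step 7: [beta@root] (0 - ((5 * 4) - (3 + 0)))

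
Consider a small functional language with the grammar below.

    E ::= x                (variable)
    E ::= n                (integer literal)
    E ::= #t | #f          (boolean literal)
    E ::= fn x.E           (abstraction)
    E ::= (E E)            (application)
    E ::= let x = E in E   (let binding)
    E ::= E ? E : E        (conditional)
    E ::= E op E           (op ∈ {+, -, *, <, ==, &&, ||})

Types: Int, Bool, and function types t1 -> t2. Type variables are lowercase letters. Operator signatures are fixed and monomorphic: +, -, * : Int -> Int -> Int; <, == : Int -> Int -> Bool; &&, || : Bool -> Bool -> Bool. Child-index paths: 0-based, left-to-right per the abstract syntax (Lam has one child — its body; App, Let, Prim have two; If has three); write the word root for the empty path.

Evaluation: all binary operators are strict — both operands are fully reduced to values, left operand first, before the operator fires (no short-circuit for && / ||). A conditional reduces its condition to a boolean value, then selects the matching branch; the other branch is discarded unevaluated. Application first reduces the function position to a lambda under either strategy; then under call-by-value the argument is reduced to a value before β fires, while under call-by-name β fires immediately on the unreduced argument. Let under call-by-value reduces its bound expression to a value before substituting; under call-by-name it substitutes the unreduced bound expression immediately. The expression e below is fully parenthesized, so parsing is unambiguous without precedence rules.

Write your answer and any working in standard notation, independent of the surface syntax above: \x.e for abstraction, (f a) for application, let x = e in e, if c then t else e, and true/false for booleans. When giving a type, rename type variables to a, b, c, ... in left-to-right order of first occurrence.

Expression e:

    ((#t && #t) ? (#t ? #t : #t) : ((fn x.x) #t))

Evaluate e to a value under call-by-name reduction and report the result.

Answer: true

Trace:
step 0: (if (true && true) then (if true then true else true) else ((\x.x) true))
step 1: [delta@0] (if true then (if true then true else true) else ((\x.x) true))
step 2: [if@root] (if true then true else true)
step 3: [if@root] true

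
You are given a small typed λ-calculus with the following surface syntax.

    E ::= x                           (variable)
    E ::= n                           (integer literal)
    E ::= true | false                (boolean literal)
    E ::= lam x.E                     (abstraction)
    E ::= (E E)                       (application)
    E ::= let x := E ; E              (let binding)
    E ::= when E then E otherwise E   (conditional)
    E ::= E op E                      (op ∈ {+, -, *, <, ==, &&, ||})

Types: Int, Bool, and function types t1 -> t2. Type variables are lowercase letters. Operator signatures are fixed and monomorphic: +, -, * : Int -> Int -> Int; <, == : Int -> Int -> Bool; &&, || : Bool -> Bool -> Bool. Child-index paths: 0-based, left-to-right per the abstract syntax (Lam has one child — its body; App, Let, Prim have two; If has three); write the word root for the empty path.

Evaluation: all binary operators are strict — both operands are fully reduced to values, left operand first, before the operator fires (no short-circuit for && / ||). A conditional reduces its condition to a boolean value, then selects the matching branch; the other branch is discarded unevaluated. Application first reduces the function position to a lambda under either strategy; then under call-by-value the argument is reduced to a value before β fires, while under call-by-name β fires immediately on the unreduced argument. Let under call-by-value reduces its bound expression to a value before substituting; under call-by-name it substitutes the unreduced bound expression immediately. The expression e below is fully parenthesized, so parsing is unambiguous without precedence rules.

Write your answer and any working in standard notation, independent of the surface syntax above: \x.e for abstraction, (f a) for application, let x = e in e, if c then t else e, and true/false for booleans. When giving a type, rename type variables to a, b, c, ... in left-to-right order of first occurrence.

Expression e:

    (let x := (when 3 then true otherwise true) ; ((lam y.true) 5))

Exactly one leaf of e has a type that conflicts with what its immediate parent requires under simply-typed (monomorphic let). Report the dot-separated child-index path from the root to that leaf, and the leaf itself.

Working:
  unify Int ~ Bool
  FAIL: mismatch Int ~ Bool

Answer: 0.0 : 3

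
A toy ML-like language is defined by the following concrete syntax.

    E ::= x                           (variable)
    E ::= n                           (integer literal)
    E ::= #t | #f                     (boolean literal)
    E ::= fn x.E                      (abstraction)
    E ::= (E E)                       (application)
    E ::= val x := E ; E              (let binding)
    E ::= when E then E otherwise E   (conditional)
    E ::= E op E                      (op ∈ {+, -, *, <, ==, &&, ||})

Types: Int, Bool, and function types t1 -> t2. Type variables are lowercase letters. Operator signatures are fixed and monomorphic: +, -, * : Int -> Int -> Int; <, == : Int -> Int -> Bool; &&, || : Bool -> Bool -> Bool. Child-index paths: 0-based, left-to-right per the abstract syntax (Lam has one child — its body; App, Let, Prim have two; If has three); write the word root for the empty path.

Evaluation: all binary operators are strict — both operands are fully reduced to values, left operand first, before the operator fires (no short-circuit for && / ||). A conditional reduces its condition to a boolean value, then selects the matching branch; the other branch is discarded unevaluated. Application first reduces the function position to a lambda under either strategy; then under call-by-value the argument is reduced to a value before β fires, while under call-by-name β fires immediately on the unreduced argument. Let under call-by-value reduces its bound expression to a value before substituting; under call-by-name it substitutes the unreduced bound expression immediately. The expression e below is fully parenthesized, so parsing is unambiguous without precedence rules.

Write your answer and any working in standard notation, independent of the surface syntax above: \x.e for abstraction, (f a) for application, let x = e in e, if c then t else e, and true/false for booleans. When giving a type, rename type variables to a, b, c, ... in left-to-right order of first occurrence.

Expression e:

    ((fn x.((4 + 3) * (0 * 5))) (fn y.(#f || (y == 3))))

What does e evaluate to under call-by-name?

Answer: 0

Working:
step 0: ((\x.((4 + 3) * (0 * 5))) (\y.(false || (y == 3))))
step 1: [beta@root] ((4 + 3) * (0 * 5))
step 2: [delta@0] (7 * (0 * 5))
step 3: [delta@1] (7 * 0)
step 4: [delta@root] 0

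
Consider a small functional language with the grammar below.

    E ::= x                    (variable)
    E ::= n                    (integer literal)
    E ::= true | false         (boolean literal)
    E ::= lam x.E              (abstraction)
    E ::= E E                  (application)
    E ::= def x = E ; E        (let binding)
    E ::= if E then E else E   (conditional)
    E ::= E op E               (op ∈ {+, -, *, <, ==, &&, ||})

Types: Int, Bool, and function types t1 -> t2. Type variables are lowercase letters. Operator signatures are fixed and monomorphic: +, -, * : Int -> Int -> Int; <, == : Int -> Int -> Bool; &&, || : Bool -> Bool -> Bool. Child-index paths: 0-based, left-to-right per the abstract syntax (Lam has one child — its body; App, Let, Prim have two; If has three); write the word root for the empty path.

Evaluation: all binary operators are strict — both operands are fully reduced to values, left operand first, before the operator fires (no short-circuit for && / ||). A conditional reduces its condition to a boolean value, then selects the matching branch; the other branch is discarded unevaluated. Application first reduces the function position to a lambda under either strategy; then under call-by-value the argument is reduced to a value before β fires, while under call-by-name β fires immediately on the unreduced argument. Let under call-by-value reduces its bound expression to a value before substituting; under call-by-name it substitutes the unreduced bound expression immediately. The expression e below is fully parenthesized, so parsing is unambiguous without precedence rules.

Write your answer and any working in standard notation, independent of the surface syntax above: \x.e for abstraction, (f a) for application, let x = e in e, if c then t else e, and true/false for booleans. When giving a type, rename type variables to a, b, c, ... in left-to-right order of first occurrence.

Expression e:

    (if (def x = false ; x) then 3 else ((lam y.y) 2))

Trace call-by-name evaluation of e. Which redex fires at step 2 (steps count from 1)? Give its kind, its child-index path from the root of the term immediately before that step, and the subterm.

Working:
step 0: (if (let x = false in x) then 3 else ((\y.y) 2))
step 1: [let@0] (if false then 3 else ((\y.y) 2))
step 2: [if@root] ((\y.y) 2)

Answer: if at root : (if false then 3 else ((\y.y) 2))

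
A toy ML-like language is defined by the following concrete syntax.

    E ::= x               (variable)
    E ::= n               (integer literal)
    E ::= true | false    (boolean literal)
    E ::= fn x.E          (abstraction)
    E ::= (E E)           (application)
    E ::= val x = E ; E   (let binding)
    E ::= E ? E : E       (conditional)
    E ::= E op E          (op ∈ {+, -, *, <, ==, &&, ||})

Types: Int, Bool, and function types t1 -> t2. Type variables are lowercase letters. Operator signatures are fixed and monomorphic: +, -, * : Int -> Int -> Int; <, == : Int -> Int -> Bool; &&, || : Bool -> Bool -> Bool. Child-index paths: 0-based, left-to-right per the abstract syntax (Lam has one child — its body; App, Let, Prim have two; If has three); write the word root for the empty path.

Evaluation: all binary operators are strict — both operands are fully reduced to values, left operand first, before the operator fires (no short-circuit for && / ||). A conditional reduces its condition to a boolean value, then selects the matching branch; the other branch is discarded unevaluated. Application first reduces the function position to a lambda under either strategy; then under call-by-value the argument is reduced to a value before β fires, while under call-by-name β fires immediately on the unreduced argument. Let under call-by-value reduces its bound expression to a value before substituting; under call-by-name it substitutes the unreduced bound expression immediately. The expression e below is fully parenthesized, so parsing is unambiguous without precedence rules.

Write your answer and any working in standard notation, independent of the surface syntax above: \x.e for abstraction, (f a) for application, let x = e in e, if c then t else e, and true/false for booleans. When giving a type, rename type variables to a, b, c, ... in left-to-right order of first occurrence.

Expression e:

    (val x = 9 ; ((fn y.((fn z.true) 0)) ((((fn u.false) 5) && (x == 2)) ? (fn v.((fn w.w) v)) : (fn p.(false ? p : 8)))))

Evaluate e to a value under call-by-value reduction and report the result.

Trace:
step 0: (let x = 9 in ((\y.((\z.true) 0)) (if (((\u.false) 5) && (x == 2)) then (\v.((\w.w) v)) else (\p.(if false then p else 8)))))
step 1: [let@root] ((\y.((\z.true) 0)) (if (((\u.false) 5) && (9 == 2)) then (\v.((\w.w) v)) else (\p.(if false then p else 8))))
step 2: [beta@1.0.0] ((\y.((\z.true) 0)) (if (false && (9 == 2)) then (\v.((\w.w) v)) else (\p.(if false then p else 8))))
step 3: [delta@1.0.1] ((\y.((\z.true) 0)) (if (false && false) then (\v.((\w.w) v)) else (\p.(if false then p else 8))))
step 4: [delta@1.0] ((\y.((\z.true) 0)) (if false then (\v.((\w.w) v)) else (\p.(if false then p else 8))))
step 5: [if@1] ((\y.((\z.true) 0)) (\p.(if false then p else 8)))
step 6: [beta@root] ((\z.true) 0)
step 7: [beta@root] true

Answer: true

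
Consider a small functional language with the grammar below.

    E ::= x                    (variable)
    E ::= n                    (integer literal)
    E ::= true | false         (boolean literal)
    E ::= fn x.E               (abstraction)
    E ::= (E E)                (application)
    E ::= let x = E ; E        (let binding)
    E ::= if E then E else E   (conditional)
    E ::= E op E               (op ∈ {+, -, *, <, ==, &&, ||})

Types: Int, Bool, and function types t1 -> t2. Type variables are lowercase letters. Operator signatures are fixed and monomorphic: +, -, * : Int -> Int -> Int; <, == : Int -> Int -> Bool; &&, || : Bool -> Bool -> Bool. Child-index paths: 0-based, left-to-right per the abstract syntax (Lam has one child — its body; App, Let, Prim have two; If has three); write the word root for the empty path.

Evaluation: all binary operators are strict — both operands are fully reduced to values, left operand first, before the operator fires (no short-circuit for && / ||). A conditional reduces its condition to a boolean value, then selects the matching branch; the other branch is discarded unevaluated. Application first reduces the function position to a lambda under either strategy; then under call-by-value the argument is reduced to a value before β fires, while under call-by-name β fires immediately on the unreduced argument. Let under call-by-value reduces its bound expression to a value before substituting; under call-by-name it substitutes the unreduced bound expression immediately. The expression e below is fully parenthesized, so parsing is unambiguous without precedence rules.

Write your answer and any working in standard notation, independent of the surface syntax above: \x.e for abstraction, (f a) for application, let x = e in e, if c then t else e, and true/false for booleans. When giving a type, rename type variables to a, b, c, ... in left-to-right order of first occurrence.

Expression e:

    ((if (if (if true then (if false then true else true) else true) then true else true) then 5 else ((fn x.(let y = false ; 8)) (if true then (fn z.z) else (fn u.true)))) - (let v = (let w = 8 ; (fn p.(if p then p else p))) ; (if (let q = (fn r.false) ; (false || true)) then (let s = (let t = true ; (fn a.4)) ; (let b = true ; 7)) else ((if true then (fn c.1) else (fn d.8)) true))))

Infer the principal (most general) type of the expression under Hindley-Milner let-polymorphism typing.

Answer: Int

Working:
  unify Bool ~ Bool
  unify Bool ~ Bool
  unify Bool ~ Bool
  unify Bool ~ Bool
  unify Bool ~ Bool
  unify Bool ~ Bool
  unify Bool ~ Bool
let y : Bool
\x._ : a -> Int
  unify Bool ~ Bool
z : b
\z._ : b -> b
\u._ : c -> Bool
  unify b -> b ~ c -> Bool
  unify b ~ c
  unify c ~ Bool
  unify a -> Int ~ (Bool -> Bool) -> d
  unify a ~ Bool -> Bool
  unify Int ~ d
_ _ : Int
  unify Int ~ Int
  unify Int ~ Int
let w : Int
p : e
  unify e ~ Bool
p : Bool
p : Bool
  unify Bool ~ Bool
\p._ : Bool -> Bool
let v : Bool -> Bool
\r._ : f -> Bool
let q : forall. f -> Bool
  unify Bool ~ Bool
  unify Bool ~ Bool
  unify Bool ~ Bool
let t : Bool
\a._ : g -> Int
let s : forall. g -> Int
let b : Bool
  unify Bool ~ Bool
\c._ : h -> Int
\d._ : i -> Int
  unify h -> Int ~ i -> Int
  unify h ~ i
  unify Int ~ Int
  unify i -> Int ~ Bool -> j
  unify i ~ Bool
  unify Int ~ j
_ _ : Int
  unify Int ~ Int
  unify Int ~ Int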